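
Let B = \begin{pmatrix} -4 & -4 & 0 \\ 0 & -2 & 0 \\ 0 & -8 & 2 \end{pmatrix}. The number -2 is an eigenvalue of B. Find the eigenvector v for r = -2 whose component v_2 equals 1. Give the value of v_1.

B + 2I = [[-2, -4, 0], [0, 0, 0], [0, -8, 4]].
Solving (B + 2I)v = 0 gives the eigenspace spanned by (-2, 1, 2).
With v_2 = 1, v = (-2, 1, 2), so v_1 = -2.

-2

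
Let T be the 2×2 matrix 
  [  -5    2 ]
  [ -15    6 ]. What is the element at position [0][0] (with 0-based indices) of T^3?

-5

Characteristic polynomial: r^2 - r = r(r - 1), so the eigenvalues are 0, 1.
r=1: eigenvector (1, 3).
r=0: eigenvector (-2, -5).
P = [[1, -2], [3, -5]], D = diag(1, 0), P⁻¹ = [[-5, 2], [-3, 1]].
T³ = P·diag(1, 0)·P⁻¹ = [[-5, 2], [-15, 6]].
The requested entry is -5.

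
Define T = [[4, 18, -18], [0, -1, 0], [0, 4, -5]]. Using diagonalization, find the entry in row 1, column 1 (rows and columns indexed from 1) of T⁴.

256

Characteristic polynomial: s^3 + 2s^2 - 19s - 20 = (s - 4)(s + 1)(s + 5), so the eigenvalues are -5, -1, 4.
s=-5: eigenvector (2, 0, 1).
s=-1: eigenvector (0, 1, 1).
s=4: eigenvector (1, 0, 0).
P = [[2, 0, 1], [0, 1, 0], [1, 1, 0]], D = diag(-5, -1, 4), P⁻¹ = [[0, -1, 1], [0, 1, 0], [1, 2, -2]].
T⁴ = P·diag(625, 1, 256)·P⁻¹ = [[256, -738, 738], [0, 1, 0], [0, -624, 625]].
The requested entry is 256.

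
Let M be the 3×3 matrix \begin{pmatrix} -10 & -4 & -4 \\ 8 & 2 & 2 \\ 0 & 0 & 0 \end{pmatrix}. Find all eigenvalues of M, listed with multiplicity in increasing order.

Characteristic polynomial: p(r) = r^3 + 8r^2 + 12r = r(r + 2)(r + 6).
Roots (with multiplicity): -6, -2, 0.

-6, -2, 0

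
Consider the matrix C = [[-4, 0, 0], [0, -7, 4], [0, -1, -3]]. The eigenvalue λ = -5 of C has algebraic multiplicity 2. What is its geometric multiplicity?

C + 5I = [[1, 0, 0], [0, -2, 4], [0, -1, 2]].
This matrix has rank 2, so its null space has dimension 3 − 2 = 1.

1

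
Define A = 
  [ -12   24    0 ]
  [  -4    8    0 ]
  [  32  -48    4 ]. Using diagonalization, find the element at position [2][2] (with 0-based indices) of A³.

Characteristic polynomial: μ^3 - 16μ = μ(μ - 4)(μ + 4), so the eigenvalues are -4, 0, 4.
μ=-4: eigenvector (3, 1, -6).
μ=4: eigenvector (0, 0, 1).
μ=0: eigenvector (2, 1, -4).
P = [[3, 0, 2], [1, 0, 1], [-6, 1, -4]], D = diag(-4, 4, 0), P⁻¹ = [[1, -2, 0], [2, 0, 1], [-1, 3, 0]].
A³ = P·diag(-64, 64, 0)·P⁻¹ = [[-192, 384, 0], [-64, 128, 0], [512, -768, 64]].
The requested entry is 64.

64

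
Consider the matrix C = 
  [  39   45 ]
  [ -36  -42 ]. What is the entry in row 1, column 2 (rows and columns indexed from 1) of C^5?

Characteristic polynomial: r^2 + 3r - 18 = (r - 3)(r + 6), so the eigenvalues are -6, 3.
r=-6: eigenvector (1, -1).
r=3: eigenvector (5, -4).
P = [[1, 5], [-1, -4]], D = diag(-6, 3), P⁻¹ = [[-4, -5], [1, 1]].
C⁵ = P·diag(-7776, 243)·P⁻¹ = [[32319, 40095], [-32076, -39852]].
The requested entry is 40095.

40095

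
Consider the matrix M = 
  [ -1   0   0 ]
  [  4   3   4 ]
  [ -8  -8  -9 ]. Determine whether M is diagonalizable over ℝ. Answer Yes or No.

Characteristic polynomial: p(r) = r^3 + 7r^2 + 11r + 5 = (r + 1)^2(r + 5).
r = -1 has algebraic multiplicity 2; rank(M + 1I) = 1, so geometric multiplicity = 2.
Every eigenvalue has geometric = algebraic multiplicity, so M is diagonalizable.

Yes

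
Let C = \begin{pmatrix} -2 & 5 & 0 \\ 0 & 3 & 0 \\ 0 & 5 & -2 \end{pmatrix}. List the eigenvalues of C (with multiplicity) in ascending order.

-2, -2, 3

Characteristic polynomial: p(r) = r^3 + r^2 - 8r - 12 = (r - 3)(r + 2)^2.
Roots (with multiplicity): -2, -2, 3.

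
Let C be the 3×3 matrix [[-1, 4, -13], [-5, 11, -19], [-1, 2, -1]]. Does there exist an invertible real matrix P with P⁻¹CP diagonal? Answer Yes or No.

No

Characteristic polynomial: p(λ) = λ^3 - 9λ^2 + 24λ - 16 = (λ - 4)^2(λ - 1).
λ = 4 has algebraic multiplicity 2; rank(C − 4I) = 2, so geometric multiplicity = 1.
Geometric multiplicity < algebraic multiplicity, so C is not diagonalizable.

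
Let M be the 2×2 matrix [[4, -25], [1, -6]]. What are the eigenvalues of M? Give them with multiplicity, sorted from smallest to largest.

Characteristic polynomial: p(s) = s^2 + 2s + 1 = (s + 1)^2.
Roots (with multiplicity): -1, -1.

-1, -1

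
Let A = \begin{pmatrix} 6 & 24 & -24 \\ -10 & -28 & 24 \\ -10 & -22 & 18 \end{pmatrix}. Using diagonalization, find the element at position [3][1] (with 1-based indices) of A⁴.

-1040

Characteristic polynomial: μ^3 + 4μ^2 - 36μ - 144 = (μ - 6)(μ + 4)(μ + 6), so the eigenvalues are -6, -4, 6.
μ=6: eigenvector (1, -1, -1).
μ=-4: eigenvector (0, 1, 1).
μ=-6: eigenvector (2, -2, -1).
P = [[1, 0, 2], [-1, 1, -2], [-1, 1, -1]], D = diag(6, -4, -6), P⁻¹ = [[1, 2, -2], [1, 1, 0], [0, -1, 1]].
A⁴ = P·diag(1296, 256, 1296)·P⁻¹ = [[1296, 0, 0], [-1040, 256, 0], [-1040, -1040, 1296]].
The requested entry is -1040.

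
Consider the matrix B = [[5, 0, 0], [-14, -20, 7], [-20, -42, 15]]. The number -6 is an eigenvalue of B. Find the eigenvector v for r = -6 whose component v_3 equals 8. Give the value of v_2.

4

B + 6I = [[11, 0, 0], [-14, -14, 7], [-20, -42, 21]].
Solving (B + 6I)v = 0 gives the eigenspace spanned by (0, 4, 8).
With v_3 = 8, v = (0, 4, 8), so v_2 = 4.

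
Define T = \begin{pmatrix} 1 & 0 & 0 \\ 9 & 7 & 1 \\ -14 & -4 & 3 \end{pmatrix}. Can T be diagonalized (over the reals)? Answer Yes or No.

Characteristic polynomial: p(λ) = λ^3 - 11λ^2 + 35λ - 25 = (λ - 5)^2(λ - 1).
λ = 5 has algebraic multiplicity 2; rank(T − 5I) = 2, so geometric multiplicity = 1.
Geometric multiplicity < algebraic multiplicity, so T is not diagonalizable.

No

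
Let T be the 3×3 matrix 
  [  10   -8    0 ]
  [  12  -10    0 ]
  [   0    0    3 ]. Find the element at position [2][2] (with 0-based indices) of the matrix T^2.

Characteristic polynomial: s^3 - 3s^2 - 4s + 12 = (s - 3)(s - 2)(s + 2), so the eigenvalues are -2, 2, 3.
s=2: eigenvector (1, 1, 0).
s=-2: eigenvector (2, 3, 0).
s=3: eigenvector (0, 0, 1).
P = [[1, 2, 0], [1, 3, 0], [0, 0, 1]], D = diag(2, -2, 3), P⁻¹ = [[3, -2, 0], [-1, 1, 0], [0, 0, 1]].
T² = P·diag(4, 4, 9)·P⁻¹ = [[4, 0, 0], [0, 4, 0], [0, 0, 9]].
The requested entry is 9.

9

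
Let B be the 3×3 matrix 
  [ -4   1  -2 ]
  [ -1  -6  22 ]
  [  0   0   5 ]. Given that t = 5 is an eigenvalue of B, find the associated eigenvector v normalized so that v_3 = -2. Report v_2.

-4

B − 5I = [[-9, 1, -2], [-1, -11, 22], [0, 0, 0]].
Solving (B − 5I)v = 0 gives the eigenspace spanned by (0, -4, -2).
With v_3 = -2, v = (0, -4, -2), so v_2 = -4.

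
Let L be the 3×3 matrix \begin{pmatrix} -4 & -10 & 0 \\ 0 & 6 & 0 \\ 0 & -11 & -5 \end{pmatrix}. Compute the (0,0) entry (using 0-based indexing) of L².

Characteristic polynomial: μ^3 + 3μ^2 - 34μ - 120 = (μ - 6)(μ + 4)(μ + 5), so the eigenvalues are -5, -4, 6.
μ=6: eigenvector (-1, 1, -1).
μ=-4: eigenvector (1, 0, 0).
μ=-5: eigenvector (0, 0, 1).
P = [[-1, 1, 0], [1, 0, 0], [-1, 0, 1]], D = diag(6, -4, -5), P⁻¹ = [[0, 1, 0], [1, 1, 0], [0, 1, 1]].
L² = P·diag(36, 16, 25)·P⁻¹ = [[16, -20, 0], [0, 36, 0], [0, -11, 25]].
The requested entry is 16.

16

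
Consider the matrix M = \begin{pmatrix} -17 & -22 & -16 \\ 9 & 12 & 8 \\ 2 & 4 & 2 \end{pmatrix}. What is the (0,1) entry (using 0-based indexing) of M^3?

-490

Characteristic polynomial: r^3 + 3r^2 - 16r + 12 = (r - 2)(r - 1)(r + 6), so the eigenvalues are -6, 1, 2.
r=1: eigenvector (3, -1, -2).
r=-6: eigenvector (-2, 1, 0).
r=2: eigenvector (-2, 1, 1).
P = [[3, -2, -2], [-1, 1, 1], [-2, 0, 1]], D = diag(1, -6, 2), P⁻¹ = [[1, 2, 0], [-1, -1, -1], [2, 4, 1]].
M³ = P·diag(1, -216, 8)·P⁻¹ = [[-461, -490, -448], [231, 246, 224], [14, 28, 8]].
The requested entry is -490.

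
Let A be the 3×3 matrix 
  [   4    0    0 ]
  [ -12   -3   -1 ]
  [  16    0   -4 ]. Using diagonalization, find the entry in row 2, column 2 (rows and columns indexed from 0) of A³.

Characteristic polynomial: t^3 + 3t^2 - 16t - 48 = (t - 4)(t + 3)(t + 4), so the eigenvalues are -4, -3, 4.
t=4: eigenvector (1, -2, 2).
t=-3: eigenvector (0, 1, 0).
t=-4: eigenvector (0, 1, 1).
P = [[1, 0, 0], [-2, 1, 1], [2, 0, 1]], D = diag(4, -3, -4), P⁻¹ = [[1, 0, 0], [4, 1, -1], [-2, 0, 1]].
A³ = P·diag(64, -27, -64)·P⁻¹ = [[64, 0, 0], [-108, -27, -37], [256, 0, -64]].
The requested entry is -64.

-64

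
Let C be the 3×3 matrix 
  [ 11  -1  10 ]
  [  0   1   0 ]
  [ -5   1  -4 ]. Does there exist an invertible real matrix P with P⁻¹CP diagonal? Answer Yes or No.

Characteristic polynomial: p(μ) = μ^3 - 8μ^2 + 13μ - 6 = (μ - 6)(μ - 1)^2.
μ = 1 has algebraic multiplicity 2; rank(C − 1I) = 2, so geometric multiplicity = 1.
Geometric multiplicity < algebraic multiplicity, so C is not diagonalizable.

No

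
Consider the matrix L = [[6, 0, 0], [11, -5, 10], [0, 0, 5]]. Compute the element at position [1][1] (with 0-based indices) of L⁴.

Characteristic polynomial: s^3 - 6s^2 - 25s + 150 = (s - 6)(s - 5)(s + 5), so the eigenvalues are -5, 5, 6.
s=6: eigenvector (1, 1, 0).
s=-5: eigenvector (0, 1, 0).
s=5: eigenvector (0, 1, 1).
P = [[1, 0, 0], [1, 1, 1], [0, 0, 1]], D = diag(6, -5, 5), P⁻¹ = [[1, 0, 0], [-1, 1, -1], [0, 0, 1]].
L⁴ = P·diag(1296, 625, 625)·P⁻¹ = [[1296, 0, 0], [671, 625, 0], [0, 0, 625]].
The requested entry is 625.

625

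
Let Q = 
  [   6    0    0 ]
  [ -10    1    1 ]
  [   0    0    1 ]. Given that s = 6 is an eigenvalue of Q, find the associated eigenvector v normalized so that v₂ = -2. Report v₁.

1

Q − 6I = [[0, 0, 0], [-10, -5, 1], [0, 0, -5]].
Solving (Q − 6I)v = 0 gives the eigenspace spanned by (1, -2, 0).
With v₂ = -2, v = (1, -2, 0), so v₁ = 1.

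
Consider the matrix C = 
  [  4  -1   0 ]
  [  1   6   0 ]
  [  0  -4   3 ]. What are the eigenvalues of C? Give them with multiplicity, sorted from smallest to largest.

3, 5, 5

Characteristic polynomial: p(μ) = μ^3 - 13μ^2 + 55μ - 75 = (μ - 5)^2(μ - 3).
Roots (with multiplicity): 3, 5, 5.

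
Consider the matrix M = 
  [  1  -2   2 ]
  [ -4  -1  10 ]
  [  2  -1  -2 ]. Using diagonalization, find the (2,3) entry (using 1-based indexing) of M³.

106

Characteristic polynomial: μ^3 + 2μ^2 - 3μ = μ(μ - 1)(μ + 3), so the eigenvalues are -3, 0, 1.
μ=-3: eigenvector (1, 2, 0).
μ=0: eigenvector (2, 2, 1).
μ=1: eigenvector (2, 1, 1).
P = [[1, 2, 2], [2, 2, 1], [0, 1, 1]], D = diag(-3, 0, 1), P⁻¹ = [[1, 0, -2], [-2, 1, 3], [2, -1, -2]].
M³ = P·diag(-27, 0, 1)·P⁻¹ = [[-23, -2, 50], [-52, -1, 106], [2, -1, -2]].
The requested entry is 106.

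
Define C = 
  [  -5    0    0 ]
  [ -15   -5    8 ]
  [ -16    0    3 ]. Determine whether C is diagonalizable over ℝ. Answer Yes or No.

No

Characteristic polynomial: p(s) = s^3 + 7s^2 - 5s - 75 = (s - 3)(s + 5)^2.
s = -5 has algebraic multiplicity 2; rank(C + 5I) = 2, so geometric multiplicity = 1.
Geometric multiplicity < algebraic multiplicity, so C is not diagonalizable.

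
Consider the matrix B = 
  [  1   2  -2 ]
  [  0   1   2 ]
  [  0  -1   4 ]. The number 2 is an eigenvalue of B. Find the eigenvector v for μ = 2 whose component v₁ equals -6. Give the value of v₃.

-3

B − 2I = [[-1, 2, -2], [0, -1, 2], [0, -1, 2]].
Solving (B − 2I)v = 0 gives the eigenspace spanned by (-6, -6, -3).
With v₁ = -6, v = (-6, -6, -3), so v₃ = -3.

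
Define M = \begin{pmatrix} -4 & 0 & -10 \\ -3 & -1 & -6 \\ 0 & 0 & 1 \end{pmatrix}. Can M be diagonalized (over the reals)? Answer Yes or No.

Yes

Characteristic polynomial: p(t) = t^3 + 4t^2 - t - 4 = (t - 1)(t + 1)(t + 4).
All 3 eigenvalues are distinct, so M is diagonalizable.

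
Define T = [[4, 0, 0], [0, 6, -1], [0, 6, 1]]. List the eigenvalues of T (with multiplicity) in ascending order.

Characteristic polynomial: p(r) = r^3 - 11r^2 + 40r - 48 = (r - 4)^2(r - 3).
Roots (with multiplicity): 3, 4, 4.

3, 4, 4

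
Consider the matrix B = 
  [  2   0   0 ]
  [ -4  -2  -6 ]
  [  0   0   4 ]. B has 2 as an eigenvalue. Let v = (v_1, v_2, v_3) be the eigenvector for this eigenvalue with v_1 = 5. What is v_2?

-5

B − 2I = [[0, 0, 0], [-4, -4, -6], [0, 0, 2]].
Solving (B − 2I)v = 0 gives the eigenspace spanned by (5, -5, 0).
With v_1 = 5, v = (5, -5, 0), so v_2 = -5.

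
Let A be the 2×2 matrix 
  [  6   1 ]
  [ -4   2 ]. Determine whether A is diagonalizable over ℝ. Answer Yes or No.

No

Characteristic polynomial: p(r) = r^2 - 8r + 16 = (r - 4)^2.
r = 4 has algebraic multiplicity 2; rank(A − 4I) = 1, so geometric multiplicity = 1.
Geometric multiplicity < algebraic multiplicity, so A is not diagonalizable.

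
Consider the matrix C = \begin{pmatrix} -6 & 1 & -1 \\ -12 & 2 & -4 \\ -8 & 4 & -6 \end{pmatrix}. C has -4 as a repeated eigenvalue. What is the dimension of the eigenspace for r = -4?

1

C + 4I = [[-2, 1, -1], [-12, 6, -4], [-8, 4, -2]].
This matrix has rank 2, so its null space has dimension 3 − 2 = 1.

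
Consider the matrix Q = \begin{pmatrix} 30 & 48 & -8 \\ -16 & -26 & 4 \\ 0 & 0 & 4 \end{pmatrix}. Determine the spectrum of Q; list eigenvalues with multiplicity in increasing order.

Characteristic polynomial: p(s) = s^3 - 8s^2 + 4s + 48 = (s - 6)(s - 4)(s + 2).
Roots (with multiplicity): -2, 4, 6.

-2, 4, 6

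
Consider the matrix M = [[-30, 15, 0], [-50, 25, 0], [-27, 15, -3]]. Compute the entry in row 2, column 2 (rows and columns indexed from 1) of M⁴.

-3125

Characteristic polynomial: r^3 + 8r^2 + 15r = r(r + 3)(r + 5), so the eigenvalues are -5, -3, 0.
r=0: eigenvector (1, 2, 1).
r=-5: eigenvector (-3, -5, -3).
r=-3: eigenvector (0, 0, 1).
P = [[1, -3, 0], [2, -5, 0], [1, -3, 1]], D = diag(0, -5, -3), P⁻¹ = [[-5, 3, 0], [-2, 1, 0], [-1, 0, 1]].
M⁴ = P·diag(0, 625, 81)·P⁻¹ = [[3750, -1875, 0], [6250, -3125, 0], [3669, -1875, 81]].
The requested entry is -3125.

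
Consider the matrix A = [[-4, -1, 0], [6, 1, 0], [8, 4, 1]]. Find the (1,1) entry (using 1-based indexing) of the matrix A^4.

Characteristic polynomial: r^3 + 2r^2 - r - 2 = (r - 1)(r + 1)(r + 2), so the eigenvalues are -2, -1, 1.
r=-1: eigenvector (-1, 3, -2).
r=-2: eigenvector (1, -2, 0).
r=1: eigenvector (0, 0, 1).
P = [[-1, 1, 0], [3, -2, 0], [-2, 0, 1]], D = diag(-1, -2, 1), P⁻¹ = [[2, 1, 0], [3, 1, 0], [4, 2, 1]].
A⁴ = P·diag(1, 16, 1)·P⁻¹ = [[46, 15, 0], [-90, -29, 0], [0, 0, 1]].
The requested entry is 46.

46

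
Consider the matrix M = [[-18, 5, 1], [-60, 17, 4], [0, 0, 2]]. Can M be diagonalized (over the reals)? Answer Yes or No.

No

Characteristic polynomial: p(s) = s^3 - s^2 - 8s + 12 = (s - 2)^2(s + 3).
s = 2 has algebraic multiplicity 2; rank(M − 2I) = 2, so geometric multiplicity = 1.
Geometric multiplicity < algebraic multiplicity, so M is not diagonalizable.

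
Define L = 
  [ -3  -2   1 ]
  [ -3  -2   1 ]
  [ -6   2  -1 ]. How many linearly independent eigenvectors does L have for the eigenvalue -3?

L + 3I = [[0, -2, 1], [-3, 1, 1], [-6, 2, 2]].
This matrix has rank 2, so its null space has dimension 3 − 2 = 1.

1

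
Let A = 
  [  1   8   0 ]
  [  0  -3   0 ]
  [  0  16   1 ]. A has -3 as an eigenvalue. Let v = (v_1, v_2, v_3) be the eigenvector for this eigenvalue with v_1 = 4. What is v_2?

-2

A + 3I = [[4, 8, 0], [0, 0, 0], [0, 16, 4]].
Solving (A + 3I)v = 0 gives the eigenspace spanned by (4, -2, 8).
With v_1 = 4, v = (4, -2, 8), so v_2 = -2.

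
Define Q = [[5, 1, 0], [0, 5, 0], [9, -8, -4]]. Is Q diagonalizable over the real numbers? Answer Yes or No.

Characteristic polynomial: p(μ) = μ^3 - 6μ^2 - 15μ + 100 = (μ - 5)^2(μ + 4).
μ = 5 has algebraic multiplicity 2; rank(Q − 5I) = 2, so geometric multiplicity = 1.
Geometric multiplicity < algebraic multiplicity, so Q is not diagonalizable.

No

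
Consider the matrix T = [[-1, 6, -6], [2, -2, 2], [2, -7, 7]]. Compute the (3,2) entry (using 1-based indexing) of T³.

Characteristic polynomial: s^3 - 4s^2 - 5s = s(s - 5)(s + 1), so the eigenvalues are -1, 0, 5.
s=5: eigenvector (-1, 0, 1).
s=0: eigenvector (0, 1, 1).
s=-1: eigenvector (1, -2, -2).
P = [[-1, 0, 1], [0, 1, -2], [1, 1, -2]], D = diag(5, 0, -1), P⁻¹ = [[0, -1, 1], [2, -1, 2], [1, -1, 1]].
T³ = P·diag(125, 0, -1)·P⁻¹ = [[-1, 126, -126], [2, -2, 2], [2, -127, 127]].
The requested entry is -127.

-127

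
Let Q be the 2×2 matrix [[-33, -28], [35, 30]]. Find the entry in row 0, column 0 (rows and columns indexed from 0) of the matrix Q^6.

77869

Characteristic polynomial: s^2 + 3s - 10 = (s - 2)(s + 5), so the eigenvalues are -5, 2.
s=2: eigenvector (-4, 5).
s=-5: eigenvector (1, -1).
P = [[-4, 1], [5, -1]], D = diag(2, -5), P⁻¹ = [[1, 1], [5, 4]].
Q⁶ = P·diag(64, 15625)·P⁻¹ = [[77869, 62244], [-77805, -62180]].
The requested entry is 77869.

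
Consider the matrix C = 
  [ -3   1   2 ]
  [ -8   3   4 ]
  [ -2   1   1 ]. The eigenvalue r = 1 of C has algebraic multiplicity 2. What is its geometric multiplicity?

C − 1I = [[-4, 1, 2], [-8, 2, 4], [-2, 1, 0]].
This matrix has rank 2, so its null space has dimension 3 − 2 = 1.

1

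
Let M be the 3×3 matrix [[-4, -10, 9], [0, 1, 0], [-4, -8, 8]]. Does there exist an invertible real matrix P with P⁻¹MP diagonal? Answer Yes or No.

Characteristic polynomial: p(r) = r^3 - 5r^2 + 8r - 4 = (r - 2)^2(r - 1).
r = 2 has algebraic multiplicity 2; rank(M − 2I) = 2, so geometric multiplicity = 1.
Geometric multiplicity < algebraic multiplicity, so M is not diagonalizable.

No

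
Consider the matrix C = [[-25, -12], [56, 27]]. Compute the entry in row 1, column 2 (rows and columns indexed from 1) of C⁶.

-2184

Characteristic polynomial: t^2 - 2t - 3 = (t - 3)(t + 1), so the eigenvalues are -1, 3.
t=-1: eigenvector (1, -2).
t=3: eigenvector (-3, 7).
P = [[1, -3], [-2, 7]], D = diag(-1, 3), P⁻¹ = [[7, 3], [2, 1]].
C⁶ = P·diag(1, 729)·P⁻¹ = [[-4367, -2184], [10192, 5097]].
The requested entry is -2184.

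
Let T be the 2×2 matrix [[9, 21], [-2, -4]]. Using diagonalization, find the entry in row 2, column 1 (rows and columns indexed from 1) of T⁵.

Characteristic polynomial: λ^2 - 5λ + 6 = (λ - 3)(λ - 2), so the eigenvalues are 2, 3.
λ=3: eigenvector (7, -2).
λ=2: eigenvector (-3, 1).
P = [[7, -3], [-2, 1]], D = diag(3, 2), P⁻¹ = [[1, 3], [2, 7]].
T⁵ = P·diag(243, 32)·P⁻¹ = [[1509, 4431], [-422, -1234]].
The requested entry is -422.

-422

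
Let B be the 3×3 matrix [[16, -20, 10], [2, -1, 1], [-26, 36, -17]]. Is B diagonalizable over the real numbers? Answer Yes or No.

No

Characteristic polynomial: p(r) = r^3 + 2r^2 - 7r + 4 = (r - 1)^2(r + 4).
r = 1 has algebraic multiplicity 2; rank(B − 1I) = 2, so geometric multiplicity = 1.
Geometric multiplicity < algebraic multiplicity, so B is not diagonalizable.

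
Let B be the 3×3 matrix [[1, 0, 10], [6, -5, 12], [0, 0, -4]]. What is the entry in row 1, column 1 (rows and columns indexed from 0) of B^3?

Characteristic polynomial: s^3 + 8s^2 + 11s - 20 = (s - 1)(s + 4)(s + 5), so the eigenvalues are -5, -4, 1.
s=-4: eigenvector (-2, 0, 1).
s=-5: eigenvector (0, 1, 0).
s=1: eigenvector (1, 1, 0).
P = [[-2, 0, 1], [0, 1, 1], [1, 0, 0]], D = diag(-4, -5, 1), P⁻¹ = [[0, 0, 1], [-1, 1, -2], [1, 0, 2]].
B³ = P·diag(-64, -125, 1)·P⁻¹ = [[1, 0, 130], [126, -125, 252], [0, 0, -64]].
The requested entry is -125.

-125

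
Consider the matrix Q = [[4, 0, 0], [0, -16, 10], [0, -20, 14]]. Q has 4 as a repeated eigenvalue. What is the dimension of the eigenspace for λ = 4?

Q − 4I = [[0, 0, 0], [0, -20, 10], [0, -20, 10]].
This matrix has rank 1, so its null space has dimension 3 − 1 = 2.

2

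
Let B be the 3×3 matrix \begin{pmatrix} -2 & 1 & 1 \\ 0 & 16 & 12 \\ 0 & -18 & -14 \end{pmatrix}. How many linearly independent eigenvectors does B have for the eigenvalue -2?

B + 2I = [[0, 1, 1], [0, 18, 12], [0, -18, -12]].
This matrix has rank 2, so its null space has dimension 3 − 2 = 1.

1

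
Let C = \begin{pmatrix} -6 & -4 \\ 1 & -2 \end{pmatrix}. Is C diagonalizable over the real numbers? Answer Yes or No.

No

Characteristic polynomial: p(s) = s^2 + 8s + 16 = (s + 4)^2.
s = -4 has algebraic multiplicity 2; rank(C + 4I) = 1, so geometric multiplicity = 1.
Geometric multiplicity < algebraic multiplicity, so C is not diagonalizable.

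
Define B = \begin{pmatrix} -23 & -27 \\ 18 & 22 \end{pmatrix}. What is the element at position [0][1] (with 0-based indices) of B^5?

Characteristic polynomial: s^2 + s - 20 = (s - 4)(s + 5), so the eigenvalues are -5, 4.
s=-5: eigenvector (-3, 2).
s=4: eigenvector (-1, 1).
P = [[-3, -1], [2, 1]], D = diag(-5, 4), P⁻¹ = [[-1, -1], [2, 3]].
B⁵ = P·diag(-3125, 1024)·P⁻¹ = [[-11423, -12447], [8298, 9322]].
The requested entry is -12447.

-12447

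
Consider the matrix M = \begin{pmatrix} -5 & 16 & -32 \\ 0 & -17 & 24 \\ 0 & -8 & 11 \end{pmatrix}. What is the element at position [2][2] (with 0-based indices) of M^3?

Characteristic polynomial: μ^3 + 11μ^2 + 35μ + 25 = (μ + 1)(μ + 5)^2, so the eigenvalues are -5, -5, -1.
μ=-1: eigenvector (4, -3, -2).
μ=-5: eigenvector (1, 0, 0).
μ=-5: eigenvector (-2, 2, 1).
P = [[4, 1, -2], [-3, 0, 2], [-2, 0, 1]], D = diag(-1, -5, -5), P⁻¹ = [[0, 1, -2], [1, 0, 2], [0, 2, -3]].
M³ = P·diag(-1, -125, -125)·P⁻¹ = [[-125, 496, -992], [0, -497, 744], [0, -248, 371]].
The requested entry is 371.

371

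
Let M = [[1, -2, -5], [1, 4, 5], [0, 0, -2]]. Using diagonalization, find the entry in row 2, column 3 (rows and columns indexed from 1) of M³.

35

Characteristic polynomial: t^3 - 3t^2 - 4t + 12 = (t - 3)(t - 2)(t + 2), so the eigenvalues are -2, 2, 3.
t=2: eigenvector (2, -1, 0).
t=3: eigenvector (-1, 1, 0).
t=-2: eigenvector (1, -1, 1).
P = [[2, -1, 1], [-1, 1, -1], [0, 0, 1]], D = diag(2, 3, -2), P⁻¹ = [[1, 1, 0], [1, 2, 1], [0, 0, 1]].
M³ = P·diag(8, 27, -8)·P⁻¹ = [[-11, -38, -35], [19, 46, 35], [0, 0, -8]].
The requested entry is 35.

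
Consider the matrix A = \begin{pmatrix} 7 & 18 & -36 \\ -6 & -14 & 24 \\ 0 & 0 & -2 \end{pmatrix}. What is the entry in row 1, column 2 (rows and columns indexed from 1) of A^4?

-3654

Characteristic polynomial: μ^3 + 9μ^2 + 24μ + 20 = (μ + 2)^2(μ + 5), so the eigenvalues are -5, -2, -2.
μ=-5: eigenvector (-3, 2, 0).
μ=-2: eigenvector (-2, 1, 0).
μ=-2: eigenvector (0, 2, 1).
P = [[-3, -2, 0], [2, 1, 2], [0, 0, 1]], D = diag(-5, -2, -2), P⁻¹ = [[1, 2, -4], [-2, -3, 6], [0, 0, 1]].
A⁴ = P·diag(625, 16, 16)·P⁻¹ = [[-1811, -3654, 7308], [1218, 2452, -4872], [0, 0, 16]].
The requested entry is -3654.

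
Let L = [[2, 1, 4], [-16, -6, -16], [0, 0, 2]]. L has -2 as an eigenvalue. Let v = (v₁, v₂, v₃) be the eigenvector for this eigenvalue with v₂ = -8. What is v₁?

L + 2I = [[4, 1, 4], [-16, -4, -16], [0, 0, 4]].
Solving (L + 2I)v = 0 gives the eigenspace spanned by (2, -8, 0).
With v₂ = -8, v = (2, -8, 0), so v₁ = 2.

2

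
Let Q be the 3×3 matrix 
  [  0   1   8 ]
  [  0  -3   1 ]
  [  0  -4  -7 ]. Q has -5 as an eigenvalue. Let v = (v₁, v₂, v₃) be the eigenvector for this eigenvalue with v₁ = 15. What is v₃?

Q + 5I = [[5, 1, 8], [0, 2, 1], [0, -4, -2]].
Solving (Q + 5I)v = 0 gives the eigenspace spanned by (15, 5, -10).
With v₁ = 15, v = (15, 5, -10), so v₃ = -10.

-10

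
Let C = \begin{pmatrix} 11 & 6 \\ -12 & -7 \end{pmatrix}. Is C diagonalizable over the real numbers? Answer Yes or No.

Yes

Characteristic polynomial: p(t) = t^2 - 4t - 5 = (t - 5)(t + 1).
All 2 eigenvalues are distinct, so C is diagonalizable.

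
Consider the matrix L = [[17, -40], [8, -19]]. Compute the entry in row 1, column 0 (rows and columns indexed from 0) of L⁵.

488

Characteristic polynomial: s^2 + 2s - 3 = (s - 1)(s + 3), so the eigenvalues are -3, 1.
s=1: eigenvector (5, 2).
s=-3: eigenvector (2, 1).
P = [[5, 2], [2, 1]], D = diag(1, -3), P⁻¹ = [[1, -2], [-2, 5]].
L⁵ = P·diag(1, -243)·P⁻¹ = [[977, -2440], [488, -1219]].
The requested entry is 488.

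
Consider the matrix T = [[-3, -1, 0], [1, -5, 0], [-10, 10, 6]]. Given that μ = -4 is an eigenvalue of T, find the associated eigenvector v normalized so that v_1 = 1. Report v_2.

1

T + 4I = [[1, -1, 0], [1, -1, 0], [-10, 10, 10]].
Solving (T + 4I)v = 0 gives the eigenspace spanned by (1, 1, 0).
With v_1 = 1, v = (1, 1, 0), so v_2 = 1.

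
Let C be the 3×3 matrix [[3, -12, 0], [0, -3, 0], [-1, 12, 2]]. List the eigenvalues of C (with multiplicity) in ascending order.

-3, 2, 3

Characteristic polynomial: p(t) = t^3 - 2t^2 - 9t + 18 = (t - 3)(t - 2)(t + 3).
Roots (with multiplicity): -3, 2, 3.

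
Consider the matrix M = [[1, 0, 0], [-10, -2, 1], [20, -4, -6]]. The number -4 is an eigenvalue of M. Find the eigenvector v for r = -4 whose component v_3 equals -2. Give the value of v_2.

1

M + 4I = [[5, 0, 0], [-10, 2, 1], [20, -4, -2]].
Solving (M + 4I)v = 0 gives the eigenspace spanned by (0, 1, -2).
With v_3 = -2, v = (0, 1, -2), so v_2 = 1.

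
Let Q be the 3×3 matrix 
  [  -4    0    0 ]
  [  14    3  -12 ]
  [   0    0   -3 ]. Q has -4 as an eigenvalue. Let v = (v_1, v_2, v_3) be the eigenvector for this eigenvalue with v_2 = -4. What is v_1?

Q + 4I = [[0, 0, 0], [14, 7, -12], [0, 0, 1]].
Solving (Q + 4I)v = 0 gives the eigenspace spanned by (2, -4, 0).
With v_2 = -4, v = (2, -4, 0), so v_1 = 2.

2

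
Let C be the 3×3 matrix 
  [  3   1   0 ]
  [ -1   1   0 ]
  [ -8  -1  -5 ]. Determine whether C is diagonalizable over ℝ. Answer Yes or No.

Characteristic polynomial: p(t) = t^3 + t^2 - 16t + 20 = (t - 2)^2(t + 5).
t = 2 has algebraic multiplicity 2; rank(C − 2I) = 2, so geometric multiplicity = 1.
Geometric multiplicity < algebraic multiplicity, so C is not diagonalizable.

No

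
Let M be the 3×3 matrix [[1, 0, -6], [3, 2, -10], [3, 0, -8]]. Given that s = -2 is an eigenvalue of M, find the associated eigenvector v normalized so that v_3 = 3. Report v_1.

6

M + 2I = [[3, 0, -6], [3, 4, -10], [3, 0, -6]].
Solving (M + 2I)v = 0 gives the eigenspace spanned by (6, 3, 3).
With v_3 = 3, v = (6, 3, 3), so v_1 = 6.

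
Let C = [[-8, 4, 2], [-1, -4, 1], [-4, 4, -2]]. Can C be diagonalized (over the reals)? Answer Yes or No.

Characteristic polynomial: p(t) = t^3 + 14t^2 + 64t + 96 = (t + 4)^2(t + 6).
t = -4 has algebraic multiplicity 2; rank(C + 4I) = 2, so geometric multiplicity = 1.
Geometric multiplicity < algebraic multiplicity, so C is not diagonalizable.

No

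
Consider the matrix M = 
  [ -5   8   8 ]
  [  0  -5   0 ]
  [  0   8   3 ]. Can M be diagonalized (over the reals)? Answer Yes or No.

Characteristic polynomial: p(r) = r^3 + 7r^2 - 5r - 75 = (r - 3)(r + 5)^2.
r = -5 has algebraic multiplicity 2; rank(M + 5I) = 1, so geometric multiplicity = 2.
Every eigenvalue has geometric = algebraic multiplicity, so M is diagonalizable.

Yes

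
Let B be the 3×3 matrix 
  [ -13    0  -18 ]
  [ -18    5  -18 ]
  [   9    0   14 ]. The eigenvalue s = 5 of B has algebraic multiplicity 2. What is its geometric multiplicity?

B − 5I = [[-18, 0, -18], [-18, 0, -18], [9, 0, 9]].
This matrix has rank 1, so its null space has dimension 3 − 1 = 2.

2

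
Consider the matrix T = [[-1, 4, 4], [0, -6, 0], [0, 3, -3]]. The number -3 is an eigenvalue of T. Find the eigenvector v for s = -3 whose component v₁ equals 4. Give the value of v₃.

-2

T + 3I = [[2, 4, 4], [0, -3, 0], [0, 3, 0]].
Solving (T + 3I)v = 0 gives the eigenspace spanned by (4, 0, -2).
With v₁ = 4, v = (4, 0, -2), so v₃ = -2.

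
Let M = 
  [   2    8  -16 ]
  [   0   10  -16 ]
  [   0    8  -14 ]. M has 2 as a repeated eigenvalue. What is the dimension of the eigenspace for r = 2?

M − 2I = [[0, 8, -16], [0, 8, -16], [0, 8, -16]].
This matrix has rank 1, so its null space has dimension 3 − 1 = 2.

2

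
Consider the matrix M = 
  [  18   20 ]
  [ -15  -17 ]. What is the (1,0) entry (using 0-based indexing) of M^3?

Characteristic polynomial: λ^2 - λ - 6 = (λ - 3)(λ + 2), so the eigenvalues are -2, 3.
λ=-2: eigenvector (-1, 1).
λ=3: eigenvector (4, -3).
P = [[-1, 4], [1, -3]], D = diag(-2, 3), P⁻¹ = [[3, 4], [1, 1]].
M³ = P·diag(-8, 27)·P⁻¹ = [[132, 140], [-105, -113]].
The requested entry is -105.

-105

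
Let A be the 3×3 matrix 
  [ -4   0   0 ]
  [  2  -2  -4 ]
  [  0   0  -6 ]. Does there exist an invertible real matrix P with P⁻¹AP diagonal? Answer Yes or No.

Yes

Characteristic polynomial: p(μ) = μ^3 + 12μ^2 + 44μ + 48 = (μ + 2)(μ + 4)(μ + 6).
All 3 eigenvalues are distinct, so A is diagonalizable.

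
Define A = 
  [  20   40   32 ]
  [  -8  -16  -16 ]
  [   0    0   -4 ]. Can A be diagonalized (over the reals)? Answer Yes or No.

Characteristic polynomial: p(t) = t^3 - 16t = t(t - 4)(t + 4).
All 3 eigenvalues are distinct, so A is diagonalizable.

Yes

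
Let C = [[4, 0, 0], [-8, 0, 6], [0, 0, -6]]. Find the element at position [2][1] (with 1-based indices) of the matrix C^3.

Characteristic polynomial: μ^3 + 2μ^2 - 24μ = μ(μ - 4)(μ + 6), so the eigenvalues are -6, 0, 4.
μ=4: eigenvector (1, -2, 0).
μ=0: eigenvector (0, 1, 0).
μ=-6: eigenvector (0, -1, 1).
P = [[1, 0, 0], [-2, 1, -1], [0, 0, 1]], D = diag(4, 0, -6), P⁻¹ = [[1, 0, 0], [2, 1, 1], [0, 0, 1]].
C³ = P·diag(64, 0, -216)·P⁻¹ = [[64, 0, 0], [-128, 0, 216], [0, 0, -216]].
The requested entry is -128.

-128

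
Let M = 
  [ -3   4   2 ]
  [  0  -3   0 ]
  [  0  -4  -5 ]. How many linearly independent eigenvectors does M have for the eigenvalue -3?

2

M + 3I = [[0, 4, 2], [0, 0, 0], [0, -4, -2]].
This matrix has rank 1, so its null space has dimension 3 − 1 = 2.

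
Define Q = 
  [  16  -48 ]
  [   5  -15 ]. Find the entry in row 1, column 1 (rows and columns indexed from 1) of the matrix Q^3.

Characteristic polynomial: t^2 - t = t(t - 1), so the eigenvalues are 0, 1.
t=1: eigenvector (16, 5).
t=0: eigenvector (3, 1).
P = [[16, 3], [5, 1]], D = diag(1, 0), P⁻¹ = [[1, -3], [-5, 16]].
Q³ = P·diag(1, 0)·P⁻¹ = [[16, -48], [5, -15]].
The requested entry is 16.

16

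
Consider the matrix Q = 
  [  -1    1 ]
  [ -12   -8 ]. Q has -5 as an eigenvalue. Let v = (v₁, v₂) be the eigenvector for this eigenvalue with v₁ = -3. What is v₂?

12

Q + 5I = [[4, 1], [-12, -3]].
Solving (Q + 5I)v = 0 gives the eigenspace spanned by (-3, 12).
With v₁ = -3, v = (-3, 12), so v₂ = 12.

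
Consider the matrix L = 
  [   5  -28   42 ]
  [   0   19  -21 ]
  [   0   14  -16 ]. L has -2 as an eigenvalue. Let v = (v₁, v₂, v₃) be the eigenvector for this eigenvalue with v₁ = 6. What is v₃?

-3

L + 2I = [[7, -28, 42], [0, 21, -21], [0, 14, -14]].
Solving (L + 2I)v = 0 gives the eigenspace spanned by (6, -3, -3).
With v₁ = 6, v = (6, -3, -3), so v₃ = -3.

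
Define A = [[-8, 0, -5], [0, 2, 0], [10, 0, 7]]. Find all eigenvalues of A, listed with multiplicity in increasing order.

-3, 2, 2

Characteristic polynomial: p(r) = r^3 - r^2 - 8r + 12 = (r - 2)^2(r + 3).
Roots (with multiplicity): -3, 2, 2.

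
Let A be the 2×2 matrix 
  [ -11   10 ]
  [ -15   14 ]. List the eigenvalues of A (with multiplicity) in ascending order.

-1, 4

Characteristic polynomial: p(r) = r^2 - 3r - 4 = (r - 4)(r + 1).
Roots (with multiplicity): -1, 4.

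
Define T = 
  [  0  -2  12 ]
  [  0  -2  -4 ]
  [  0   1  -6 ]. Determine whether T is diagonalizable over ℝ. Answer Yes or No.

No

Characteristic polynomial: p(s) = s^3 + 8s^2 + 16s = s(s + 4)^2.
s = -4 has algebraic multiplicity 2; rank(T + 4I) = 2, so geometric multiplicity = 1.
Geometric multiplicity < algebraic multiplicity, so T is not diagonalizable.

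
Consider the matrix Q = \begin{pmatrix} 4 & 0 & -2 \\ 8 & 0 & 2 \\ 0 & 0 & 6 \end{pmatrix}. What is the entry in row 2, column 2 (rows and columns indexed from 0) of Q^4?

1296

Characteristic polynomial: μ^3 - 10μ^2 + 24μ = μ(μ - 6)(μ - 4), so the eigenvalues are 0, 4, 6.
μ=4: eigenvector (1, 2, 0).
μ=0: eigenvector (0, 1, 0).
μ=6: eigenvector (-1, -1, 1).
P = [[1, 0, -1], [2, 1, -1], [0, 0, 1]], D = diag(4, 0, 6), P⁻¹ = [[1, 0, 1], [-2, 1, -1], [0, 0, 1]].
Q⁴ = P·diag(256, 0, 1296)·P⁻¹ = [[256, 0, -1040], [512, 0, -784], [0, 0, 1296]].
The requested entry is 1296.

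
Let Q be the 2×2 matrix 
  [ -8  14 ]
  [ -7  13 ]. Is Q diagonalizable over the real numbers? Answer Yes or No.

Characteristic polynomial: p(λ) = λ^2 - 5λ - 6 = (λ - 6)(λ + 1).
All 2 eigenvalues are distinct, so Q is diagonalizable.

Yes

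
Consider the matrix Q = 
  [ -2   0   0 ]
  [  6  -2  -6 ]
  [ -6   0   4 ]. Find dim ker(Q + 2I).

Q + 2I = [[0, 0, 0], [6, 0, -6], [-6, 0, 6]].
This matrix has rank 1, so its null space has dimension 3 − 1 = 2.

2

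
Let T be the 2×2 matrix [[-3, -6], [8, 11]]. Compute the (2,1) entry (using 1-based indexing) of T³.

392

Characteristic polynomial: μ^2 - 8μ + 15 = (μ - 5)(μ - 3), so the eigenvalues are 3, 5.
μ=3: eigenvector (1, -1).
μ=5: eigenvector (-3, 4).
P = [[1, -3], [-1, 4]], D = diag(3, 5), P⁻¹ = [[4, 3], [1, 1]].
T³ = P·diag(27, 125)·P⁻¹ = [[-267, -294], [392, 419]].
The requested entry is 392.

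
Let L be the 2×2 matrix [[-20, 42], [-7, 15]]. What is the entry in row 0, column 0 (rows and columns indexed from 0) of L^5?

-23330

Characteristic polynomial: t^2 + 5t - 6 = (t - 1)(t + 6), so the eigenvalues are -6, 1.
t=1: eigenvector (2, 1).
t=-6: eigenvector (3, 1).
P = [[2, 3], [1, 1]], D = diag(1, -6), P⁻¹ = [[-1, 3], [1, -2]].
L⁵ = P·diag(1, -7776)·P⁻¹ = [[-23330, 46662], [-7777, 15555]].
The requested entry is -23330.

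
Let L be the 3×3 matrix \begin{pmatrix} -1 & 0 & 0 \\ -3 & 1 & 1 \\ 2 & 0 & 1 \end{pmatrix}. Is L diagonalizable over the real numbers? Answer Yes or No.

No

Characteristic polynomial: p(λ) = λ^3 - λ^2 - λ + 1 = (λ - 1)^2(λ + 1).
λ = 1 has algebraic multiplicity 2; rank(L − 1I) = 2, so geometric multiplicity = 1.
Geometric multiplicity < algebraic multiplicity, so L is not diagonalizable.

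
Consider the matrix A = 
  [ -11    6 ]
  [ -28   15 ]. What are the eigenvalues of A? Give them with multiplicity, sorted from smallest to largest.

1, 3

Characteristic polynomial: p(μ) = μ^2 - 4μ + 3 = (μ - 3)(μ - 1).
Roots (with multiplicity): 1, 3.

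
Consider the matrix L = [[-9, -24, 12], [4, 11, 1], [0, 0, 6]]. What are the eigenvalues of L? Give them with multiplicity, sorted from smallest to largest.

-1, 3, 6

Characteristic polynomial: p(μ) = μ^3 - 8μ^2 + 9μ + 18 = (μ - 6)(μ - 3)(μ + 1).
Roots (with multiplicity): -1, 3, 6.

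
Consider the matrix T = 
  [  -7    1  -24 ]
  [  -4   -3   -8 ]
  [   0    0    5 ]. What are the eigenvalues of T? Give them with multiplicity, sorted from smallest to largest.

Characteristic polynomial: p(r) = r^3 + 5r^2 - 25r - 125 = (r - 5)(r + 5)^2.
Roots (with multiplicity): -5, -5, 5.

-5, -5, 5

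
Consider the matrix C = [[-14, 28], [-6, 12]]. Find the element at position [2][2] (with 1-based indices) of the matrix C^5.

192

Characteristic polynomial: s^2 + 2s = s(s + 2), so the eigenvalues are -2, 0.
s=-2: eigenvector (7, 3).
s=0: eigenvector (-2, -1).
P = [[7, -2], [3, -1]], D = diag(-2, 0), P⁻¹ = [[1, -2], [3, -7]].
C⁵ = P·diag(-32, 0)·P⁻¹ = [[-224, 448], [-96, 192]].
The requested entry is 192.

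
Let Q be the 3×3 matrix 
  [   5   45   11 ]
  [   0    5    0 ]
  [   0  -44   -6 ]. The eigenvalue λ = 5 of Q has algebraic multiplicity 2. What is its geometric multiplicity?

Q − 5I = [[0, 45, 11], [0, 0, 0], [0, -44, -11]].
This matrix has rank 2, so its null space has dimension 3 − 2 = 1.

1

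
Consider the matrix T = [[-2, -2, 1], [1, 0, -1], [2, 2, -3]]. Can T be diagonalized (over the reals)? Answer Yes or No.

Characteristic polynomial: p(s) = s^3 + 5s^2 + 8s + 4 = (s + 1)(s + 2)^2.
s = -2 has algebraic multiplicity 2; rank(T + 2I) = 2, so geometric multiplicity = 1.
Geometric multiplicity < algebraic multiplicity, so T is not diagonalizable.

No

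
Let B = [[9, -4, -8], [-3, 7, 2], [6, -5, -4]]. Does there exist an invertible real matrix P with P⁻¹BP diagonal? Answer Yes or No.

Characteristic polynomial: p(λ) = λ^3 - 12λ^2 + 45λ - 54 = (λ - 6)(λ - 3)^2.
λ = 3 has algebraic multiplicity 2; rank(B − 3I) = 2, so geometric multiplicity = 1.
Geometric multiplicity < algebraic multiplicity, so B is not diagonalizable.

No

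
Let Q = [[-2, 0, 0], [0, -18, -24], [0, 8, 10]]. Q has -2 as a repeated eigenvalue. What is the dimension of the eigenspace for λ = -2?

2

Q + 2I = [[0, 0, 0], [0, -16, -24], [0, 8, 12]].
This matrix has rank 1, so its null space has dimension 3 − 1 = 2.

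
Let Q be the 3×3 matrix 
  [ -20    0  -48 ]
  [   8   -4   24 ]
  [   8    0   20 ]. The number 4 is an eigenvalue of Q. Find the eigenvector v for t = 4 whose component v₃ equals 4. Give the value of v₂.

4

Q − 4I = [[-24, 0, -48], [8, -8, 24], [8, 0, 16]].
Solving (Q − 4I)v = 0 gives the eigenspace spanned by (-8, 4, 4).
With v₃ = 4, v = (-8, 4, 4), so v₂ = 4.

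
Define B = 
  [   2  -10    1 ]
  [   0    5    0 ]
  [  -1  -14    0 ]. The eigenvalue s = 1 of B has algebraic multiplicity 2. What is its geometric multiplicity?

1

B − 1I = [[1, -10, 1], [0, 4, 0], [-1, -14, -1]].
This matrix has rank 2, so its null space has dimension 3 − 2 = 1.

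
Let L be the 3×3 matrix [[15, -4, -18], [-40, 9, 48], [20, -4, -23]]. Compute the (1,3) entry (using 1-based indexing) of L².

Characteristic polynomial: λ^3 - λ^2 - 25λ + 25 = (λ - 5)(λ - 1)(λ + 5), so the eigenvalues are -5, 1, 5.
λ=5: eigenvector (1, -2, 1).
λ=1: eigenvector (1, -1, 1).
λ=-5: eigenvector (-1, 4, -2).
P = [[1, 1, -1], [-2, -1, 4], [1, 1, -2]], D = diag(5, 1, -5), P⁻¹ = [[2, -1, -3], [0, 1, 2], [1, 0, -1]].
L² = P·diag(25, 1, 25)·P⁻¹ = [[25, -24, -48], [0, 49, 48], [0, -24, -23]].
The requested entry is -48.

-48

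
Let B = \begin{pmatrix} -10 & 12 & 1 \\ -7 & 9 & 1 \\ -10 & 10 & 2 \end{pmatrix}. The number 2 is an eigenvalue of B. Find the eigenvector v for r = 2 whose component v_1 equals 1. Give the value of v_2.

1

B − 2I = [[-12, 12, 1], [-7, 7, 1], [-10, 10, 0]].
Solving (B − 2I)v = 0 gives the eigenspace spanned by (1, 1, 0).
With v_1 = 1, v = (1, 1, 0), so v_2 = 1.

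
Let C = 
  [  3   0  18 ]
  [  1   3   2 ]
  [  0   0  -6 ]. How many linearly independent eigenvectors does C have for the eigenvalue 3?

1

C − 3I = [[0, 0, 18], [1, 0, 2], [0, 0, -9]].
This matrix has rank 2, so its null space has dimension 3 − 2 = 1.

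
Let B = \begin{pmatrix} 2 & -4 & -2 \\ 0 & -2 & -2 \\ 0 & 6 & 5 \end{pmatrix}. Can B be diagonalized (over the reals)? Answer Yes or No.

Yes

Characteristic polynomial: p(μ) = μ^3 - 5μ^2 + 8μ - 4 = (μ - 2)^2(μ - 1).
μ = 2 has algebraic multiplicity 2; rank(B − 2I) = 1, so geometric multiplicity = 2.
Every eigenvalue has geometric = algebraic multiplicity, so B is diagonalizable.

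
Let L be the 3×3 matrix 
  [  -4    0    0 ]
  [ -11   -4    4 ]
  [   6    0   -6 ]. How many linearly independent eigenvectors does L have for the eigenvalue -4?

L + 4I = [[0, 0, 0], [-11, 0, 4], [6, 0, -2]].
This matrix has rank 2, so its null space has dimension 3 − 2 = 1.

1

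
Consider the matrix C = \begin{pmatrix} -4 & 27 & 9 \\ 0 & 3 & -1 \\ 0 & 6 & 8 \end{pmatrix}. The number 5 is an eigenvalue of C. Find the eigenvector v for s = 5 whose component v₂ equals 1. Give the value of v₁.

1

C − 5I = [[-9, 27, 9], [0, -2, -1], [0, 6, 3]].
Solving (C − 5I)v = 0 gives the eigenspace spanned by (1, 1, -2).
With v₂ = 1, v = (1, 1, -2), so v₁ = 1.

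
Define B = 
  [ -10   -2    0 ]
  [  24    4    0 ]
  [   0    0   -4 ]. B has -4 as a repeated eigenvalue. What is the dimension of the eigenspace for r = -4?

2

B + 4I = [[-6, -2, 0], [24, 8, 0], [0, 0, 0]].
This matrix has rank 1, so its null space has dimension 3 − 1 = 2.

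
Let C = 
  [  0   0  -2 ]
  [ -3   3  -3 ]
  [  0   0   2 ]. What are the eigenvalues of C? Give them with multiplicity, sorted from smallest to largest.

0, 2, 3

Characteristic polynomial: p(s) = s^3 - 5s^2 + 6s = s(s - 3)(s - 2).
Roots (with multiplicity): 0, 2, 3.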